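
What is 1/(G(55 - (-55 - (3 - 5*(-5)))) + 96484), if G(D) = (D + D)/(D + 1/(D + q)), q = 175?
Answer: 43195/4167712768 ≈ 1.0364e-5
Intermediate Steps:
G(D) = 2*D/(D + 1/(175 + D)) (G(D) = (D + D)/(D + 1/(D + 175)) = (2*D)/(D + 1/(175 + D)) = 2*D/(D + 1/(175 + D)))
1/(G(55 - (-55 - (3 - 5*(-5)))) + 96484) = 1/(2*(55 - (-55 - (3 - 5*(-5))))*(175 + (55 - (-55 - (3 - 5*(-5)))))/(1 + (55 - (-55 - (3 - 5*(-5))))² + 175*(55 - (-55 - (3 - 5*(-5))))) + 96484) = 1/(2*(55 - (-55 - (3 + 25)))*(175 + (55 - (-55 - (3 + 25))))/(1 + (55 - (-55 - (3 + 25)))² + 175*(55 - (-55 - (3 + 25)))) + 96484) = 1/(2*(55 - (-55 - 1*28))*(175 + (55 - (-55 - 1*28)))/(1 + (55 - (-55 - 1*28))² + 175*(55 - (-55 - 1*28))) + 96484) = 1/(2*(55 - (-55 - 28))*(175 + (55 - (-55 - 28)))/(1 + (55 - (-55 - 28))² + 175*(55 - (-55 - 28))) + 96484) = 1/(2*(55 - 1*(-83))*(175 + (55 - 1*(-83)))/(1 + (55 - 1*(-83))² + 175*(55 - 1*(-83))) + 96484) = 1/(2*(55 + 83)*(175 + (55 + 83))/(1 + (55 + 83)² + 175*(55 + 83)) + 96484) = 1/(2*138*(175 + 138)/(1 + 138² + 175*138) + 96484) = 1/(2*138*313/(1 + 19044 + 24150) + 96484) = 1/(2*138*313/43195 + 96484) = 1/(2*138*(1/43195)*313 + 96484) = 1/(86388/43195 + 96484) = 1/(4167712768/43195) = 43195/4167712768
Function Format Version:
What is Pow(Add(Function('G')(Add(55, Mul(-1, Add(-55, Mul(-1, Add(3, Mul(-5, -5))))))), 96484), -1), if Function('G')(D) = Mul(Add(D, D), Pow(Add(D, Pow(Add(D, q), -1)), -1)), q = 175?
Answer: Rational(43195, 4167712768) ≈ 1.0364e-5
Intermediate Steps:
Function('G')(D) = Mul(2, D, Pow(Add(D, Pow(Add(175, D), -1)), -1)) (Function('G')(D) = Mul(Add(D, D), Pow(Add(D, Pow(Add(D, 175), -1)), -1)) = Mul(Mul(2, D), Pow(Add(D, Pow(Add(175, D), -1)), -1)) = Mul(2, D, Pow(Add(D, Pow(Add(175, D), -1)), -1)))
Pow(Add(Function('G')(Add(55, Mul(-1, Add(-55, Mul(-1, Add(3, Mul(-5, -5))))))), 96484), -1) = Pow(Add(Mul(2, Add(55, Mul(-1, Add(-55, Mul(-1, Add(3, Mul(-5, -5)))))), Pow(Add(1, Pow(Add(55, Mul(-1, Add(-55, Mul(-1, Add(3, Mul(-5, -5)))))), 2), Mul(175, Add(55, Mul(-1, Add(-55, Mul(-1, Add(3, Mul(-5, -5)))))))), -1), Add(175, Add(55, Mul(-1, Add(-55, Mul(-1, Add(3, Mul(-5, -5)))))))), 96484), -1) = Pow(Add(Mul(2, Add(55, Mul(-1, Add(-55, Mul(-1, Add(3, 25))))), Pow(Add(1, Pow(Add(55, Mul(-1, Add(-55, Mul(-1, Add(3, 25))))), 2), Mul(175, Add(55, Mul(-1, Add(-55, Mul(-1, Add(3, 25))))))), -1), Add(175, Add(55, Mul(-1, Add(-55, Mul(-1, Add(3, 25))))))), 96484), -1) = Pow(Add(Mul(2, Add(55, Mul(-1, Add(-55, Mul(-1, 28)))), Pow(Add(1, Pow(Add(55, Mul(-1, Add(-55, Mul(-1, 28)))), 2), Mul(175, Add(55, Mul(-1, Add(-55, Mul(-1, 28)))))), -1), Add(175, Add(55, Mul(-1, Add(-55, Mul(-1, 28)))))), 96484), -1) = Pow(Add(Mul(2, Add(55, Mul(-1, Add(-55, -28))), Pow(Add(1, Pow(Add(55, Mul(-1, Add(-55, -28))), 2), Mul(175, Add(55, Mul(-1, Add(-55, -28))))), -1), Add(175, Add(55, Mul(-1, Add(-55, -28))))), 96484), -1) = Pow(Add(Mul(2, Add(55, Mul(-1, -83)), Pow(Add(1, Pow(Add(55, Mul(-1, -83)), 2), Mul(175, Add(55, Mul(-1, -83)))), -1), Add(175, Add(55, Mul(-1, -83)))), 96484), -1) = Pow(Add(Mul(2, Add(55, 83), Pow(Add(1, Pow(Add(55, 83), 2), Mul(175, Add(55, 83))), -1), Add(175, Add(55, 83))), 96484), -1) = Pow(Add(Mul(2, 138, Pow(Add(1, Pow(138, 2), Mul(175, 138)), -1), Add(175, 138)), 96484), -1) = Pow(Add(Mul(2, 138, Pow(Add(1, 19044, 24150), -1), 313), 96484), -1) = Pow(Add(Mul(2, 138, Pow(43195, -1), 313), 96484), -1) = Pow(Add(Mul(2, 138, Rational(1, 43195), 313), 96484), -1) = Pow(Add(Rational(86388, 43195), 96484), -1) = Pow(Rational(4167712768, 43195), -1) = Rational(43195, 4167712768)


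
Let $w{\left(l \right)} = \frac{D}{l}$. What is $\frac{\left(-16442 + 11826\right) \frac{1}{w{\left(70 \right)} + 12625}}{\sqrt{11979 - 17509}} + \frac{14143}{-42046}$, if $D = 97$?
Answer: $- \frac{14143}{42046} + \frac{4616 i \sqrt{5530}}{69823913} \approx -0.33637 + 0.0049161 i$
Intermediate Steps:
$w{\left(l \right)} = \frac{97}{l}$
$\frac{\left(-16442 + 11826\right) \frac{1}{w{\left(70 \right)} + 12625}}{\sqrt{11979 - 17509}} + \frac{14143}{-42046} = \frac{\left(-16442 + 11826\right) \frac{1}{\frac{97}{70} + 12625}}{\sqrt{11979 - 17509}} + \frac{14143}{-42046} = \frac{\left(-4616\right) \frac{1}{97 \cdot \frac{1}{70} + 12625}}{\sqrt{-5530}} + 14143 \left(- \frac{1}{42046}\right) = \frac{\left(-4616\right) \frac{1}{\frac{97}{70} + 12625}}{i \sqrt{5530}} - \frac{14143}{42046} = - \frac{4616}{\frac{883847}{70}} \left(- \frac{i \sqrt{5530}}{5530}\right) - \frac{14143}{42046} = \left(-4616\right) \frac{70}{883847} \left(- \frac{i \sqrt{5530}}{5530}\right) - \frac{14143}{42046} = - \frac{323120 \left(- \frac{i \sqrt{5530}}{5530}\right)}{883847} - \frac{14143}{42046} = \frac{4616 i \sqrt{5530}}{69823913} - \frac{14143}{42046} = - \frac{14143}{42046} + \frac{4616 i \sqrt{5530}}{69823913}$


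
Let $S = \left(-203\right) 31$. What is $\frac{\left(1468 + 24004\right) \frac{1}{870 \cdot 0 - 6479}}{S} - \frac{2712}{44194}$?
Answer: $- \frac{151591268}{2495696819} \approx -0.060741$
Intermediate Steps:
$S = -6293$
$\frac{\left(1468 + 24004\right) \frac{1}{870 \cdot 0 - 6479}}{S} - \frac{2712}{44194} = \frac{\left(1468 + 24004\right) \frac{1}{870 \cdot 0 - 6479}}{-6293} - \frac{2712}{44194} = \frac{25472}{0 - 6479} \left(- \frac{1}{6293}\right) - \frac{1356}{22097} = \frac{25472}{-6479} \left(- \frac{1}{6293}\right) - \frac{1356}{22097} = 25472 \left(- \frac{1}{6479}\right) \left(- \frac{1}{6293}\right) - \frac{1356}{22097} = \left(- \frac{25472}{6479}\right) \left(- \frac{1}{6293}\right) - \frac{1356}{22097} = \frac{25472}{40772347} - \frac{1356}{22097} = - \frac{151591268}{2495696819}$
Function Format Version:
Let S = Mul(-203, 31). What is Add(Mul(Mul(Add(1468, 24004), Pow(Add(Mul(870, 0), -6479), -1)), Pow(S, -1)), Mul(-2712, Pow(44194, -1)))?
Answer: Rational(-151591268, 2495696819) ≈ -0.060741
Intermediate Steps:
S = -6293
Add(Mul(Mul(Add(1468, 24004), Pow(Add(Mul(870, 0), -6479), -1)), Pow(S, -1)), Mul(-2712, Pow(44194, -1))) = Add(Mul(Mul(Add(1468, 24004), Pow(Add(Mul(870, 0), -6479), -1)), Pow(-6293, -1)), Mul(-2712, Pow(44194, -1))) = Add(Mul(Mul(25472, Pow(Add(0, -6479), -1)), Rational(-1, 6293)), Mul(-2712, Rational(1, 44194))) = Add(Mul(Mul(25472, Pow(-6479, -1)), Rational(-1, 6293)), Rational(-1356, 22097)) = Add(Mul(Mul(25472, Rational(-1, 6479)), Rational(-1, 6293)), Rational(-1356, 22097)) = Add(Mul(Rational(-25472, 6479), Rational(-1, 6293)), Rational(-1356, 22097)) = Add(Rational(25472, 40772347), Rational(-1356, 22097)) = Rational(-151591268, 2495696819)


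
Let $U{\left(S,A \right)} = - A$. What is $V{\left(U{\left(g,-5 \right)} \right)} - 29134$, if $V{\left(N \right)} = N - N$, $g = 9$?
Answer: $-29134$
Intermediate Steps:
$V{\left(N \right)} = 0$
$V{\left(U{\left(g,-5 \right)} \right)} - 29134 = 0 - 29134 = -29134$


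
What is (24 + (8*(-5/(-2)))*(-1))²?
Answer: 16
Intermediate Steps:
(24 + (8*(-5/(-2)))*(-1))² = (24 + (8*(-5*(-½)))*(-1))² = (24 + (8*(5/2))*(-1))² = (24 + 20*(-1))² = (24 - 20)² = 4² = 16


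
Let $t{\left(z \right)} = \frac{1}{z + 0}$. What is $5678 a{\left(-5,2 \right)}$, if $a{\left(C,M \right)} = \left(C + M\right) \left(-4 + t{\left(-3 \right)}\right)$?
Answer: $73814$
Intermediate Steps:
$t{\left(z \right)} = \frac{1}{z}$
$a{\left(C,M \right)} = - \frac{13 C}{3} - \frac{13 M}{3}$ ($a{\left(C,M \right)} = \left(C + M\right) \left(-4 + \frac{1}{-3}\right) = \left(C + M\right) \left(-4 - \frac{1}{3}\right) = \left(C + M\right) \left(- \frac{13}{3}\right) = - \frac{13 C}{3} - \frac{13 M}{3}$)
$5678 a{\left(-5,2 \right)} = 5678 \left(\left(- \frac{13}{3}\right) \left(-5\right) - \frac{26}{3}\right) = 5678 \left(\frac{65}{3} - \frac{26}{3}\right) = 5678 \cdot 13 = 73814$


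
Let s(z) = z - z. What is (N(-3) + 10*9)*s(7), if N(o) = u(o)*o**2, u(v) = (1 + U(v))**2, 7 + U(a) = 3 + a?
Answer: 0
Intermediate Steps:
U(a) = -4 + a (U(a) = -7 + (3 + a) = -4 + a)
u(v) = (-3 + v)**2 (u(v) = (1 + (-4 + v))**2 = (-3 + v)**2)
N(o) = o**2*(-3 + o)**2 (N(o) = (-3 + o)**2*o**2 = o**2*(-3 + o)**2)
s(z) = 0
(N(-3) + 10*9)*s(7) = ((-3)**2*(-3 - 3)**2 + 10*9)*0 = (9*(-6)**2 + 90)*0 = (9*36 + 90)*0 = (324 + 90)*0 = 414*0 = 0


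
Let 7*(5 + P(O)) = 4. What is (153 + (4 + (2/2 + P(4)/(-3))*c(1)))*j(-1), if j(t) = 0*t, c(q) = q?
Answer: 0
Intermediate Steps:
P(O) = -31/7 (P(O) = -5 + (⅐)*4 = -5 + 4/7 = -31/7)
j(t) = 0
(153 + (4 + (2/2 + P(4)/(-3))*c(1)))*j(-1) = (153 + (4 + (2/2 - 31/7/(-3))*1))*0 = (153 + (4 + (2*(½) - 31/7*(-⅓))*1))*0 = (153 + (4 + (1 + 31/21)*1))*0 = (153 + (4 + (52/21)*1))*0 = (153 + (4 + 52/21))*0 = (153 + 136/21)*0 = (3349/21)*0 = 0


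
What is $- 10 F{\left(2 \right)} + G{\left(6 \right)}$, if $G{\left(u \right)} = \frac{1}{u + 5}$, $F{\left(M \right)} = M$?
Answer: $- \frac{219}{11} \approx -19.909$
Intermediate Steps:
$G{\left(u \right)} = \frac{1}{5 + u}$
$- 10 F{\left(2 \right)} + G{\left(6 \right)} = \left(-10\right) 2 + \frac{1}{5 + 6} = -20 + \frac{1}{11} = - \frac{219}{11}$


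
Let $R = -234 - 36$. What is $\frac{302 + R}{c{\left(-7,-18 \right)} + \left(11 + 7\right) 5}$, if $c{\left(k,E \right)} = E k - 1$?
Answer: $\frac{32}{215} \approx 0.14884$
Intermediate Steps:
$R = -270$ ($R = -234 - 36 = -270$)
$c{\left(k,E \right)} = -1 + E k$
$\frac{302 + R}{c{\left(-7,-18 \right)} + \left(11 + 7\right) 5} = \frac{302 - 270}{\left(-1 - -126\right) + \left(11 + 7\right) 5} = \frac{32}{\left(-1 + 126\right) + 18 \cdot 5} = \frac{32}{125 + 90} = \frac{32}{215}$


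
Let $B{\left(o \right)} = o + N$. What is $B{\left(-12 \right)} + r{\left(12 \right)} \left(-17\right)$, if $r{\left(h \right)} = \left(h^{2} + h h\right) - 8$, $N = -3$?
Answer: $-4775$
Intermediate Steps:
$r{\left(h \right)} = -8 + 2 h^{2}$ ($r{\left(h \right)} = \left(h^{2} + h^{2}\right) - 8 = 2 h^{2} - 8 = -8 + 2 h^{2}$)
$B{\left(o \right)} = -3 + o$ ($B{\left(o \right)} = o - 3 = -3 + o$)
$B{\left(-12 \right)} + r{\left(12 \right)} \left(-17\right) = \left(-3 - 12\right) + \left(-8 + 2 \cdot 12^{2}\right) \left(-17\right) = -15 + \left(-8 + 2 \cdot 144\right) \left(-17\right) = -15 + \left(-8 + 288\right) \left(-17\right) = -15 + 280 \left(-17\right) = -15 - 4760 = -4775$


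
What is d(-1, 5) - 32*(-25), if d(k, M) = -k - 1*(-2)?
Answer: 803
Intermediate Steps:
d(k, M) = 2 - k (d(k, M) = -k + 2 = 2 - k)
d(-1, 5) - 32*(-25) = (2 - 1*(-1)) - 32*(-25) = (2 + 1) + 800 = 3 + 800 = 803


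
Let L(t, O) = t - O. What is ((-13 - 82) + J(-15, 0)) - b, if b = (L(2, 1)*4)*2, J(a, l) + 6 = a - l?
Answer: -124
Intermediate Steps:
J(a, l) = -6 + a - l (J(a, l) = -6 + (a - l) = -6 + a - l)
b = 8 (b = ((2 - 1*1)*4)*2 = ((2 - 1)*4)*2 = (1*4)*2 = 4*2 = 8)
((-13 - 82) + J(-15, 0)) - b = ((-13 - 82) + (-6 - 15 - 1*0)) - 1*8 = (-95 + (-6 - 15 + 0)) - 8 = (-95 - 21) - 8 = -116 - 8 = -124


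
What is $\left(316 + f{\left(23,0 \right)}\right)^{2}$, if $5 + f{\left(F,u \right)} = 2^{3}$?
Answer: $101761$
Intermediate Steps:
$f{\left(F,u \right)} = 3$ ($f{\left(F,u \right)} = -5 + 2^{3} = -5 + 8 = 3$)
$\left(316 + f{\left(23,0 \right)}\right)^{2} = \left(316 + 3\right)^{2} = 319^{2} = 101761$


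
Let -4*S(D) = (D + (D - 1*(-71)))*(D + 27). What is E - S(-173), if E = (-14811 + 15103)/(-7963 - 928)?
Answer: 178486241/17782 ≈ 10037.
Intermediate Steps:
S(D) = -(27 + D)*(71 + 2*D)/4 (S(D) = -(D + (D - 1*(-71)))*(D + 27)/4 = -(D + (D + 71))*(27 + D)/4 = -(D + (71 + D))*(27 + D)/4 = -(71 + 2*D)*(27 + D)/4 = -(27 + D)*(71 + 2*D)/4)
E = -292/8891 (E = 292/(-8891) = 292*(-1/8891) = -292/8891 ≈ -0.032842)
E - S(-173) = -292/8891 - (-1917/4 - 125/4*(-173) - ½*(-173)²) = -292/8891 - (-1917/4 + 21625/4 - ½*29929) = -292/8891 - (-1917/4 + 21625/4 - 29929/2) = -292/8891 - 1*(-20075/2) = -292/8891 + 20075/2 = 178486241/17782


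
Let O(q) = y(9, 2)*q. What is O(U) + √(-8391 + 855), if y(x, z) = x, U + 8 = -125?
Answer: -1197 + 4*I*√471 ≈ -1197.0 + 86.81*I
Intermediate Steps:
U = -133 (U = -8 - 125 = -133)
O(q) = 9*q
O(U) + √(-8391 + 855) = 9*(-133) + √(-8391 + 855) = -1197 + √(-7536) = -1197 + 4*I*√471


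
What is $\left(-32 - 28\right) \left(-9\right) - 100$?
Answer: $440$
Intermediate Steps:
$\left(-32 - 28\right) \left(-9\right) - 100 = \left(-60\right) \left(-9\right) - 100 = 540 - 100 = 440$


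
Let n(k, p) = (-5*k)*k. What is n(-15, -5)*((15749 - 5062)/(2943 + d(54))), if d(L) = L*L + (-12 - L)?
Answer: -4007625/1931 ≈ -2075.4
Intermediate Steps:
d(L) = -12 + L² - L (d(L) = L² + (-12 - L) = -12 + L² - L)
n(k, p) = -5*k²
n(-15, -5)*((15749 - 5062)/(2943 + d(54))) = (-5*(-15)²)*((15749 - 5062)/(2943 + (-12 + 54² - 1*54))) = (-5*225)*(10687/(2943 + (-12 + 2916 - 54))) = -12022875/(2943 + 2850) = -12022875/5793 = -1125*10687/5793 = -4007625/1931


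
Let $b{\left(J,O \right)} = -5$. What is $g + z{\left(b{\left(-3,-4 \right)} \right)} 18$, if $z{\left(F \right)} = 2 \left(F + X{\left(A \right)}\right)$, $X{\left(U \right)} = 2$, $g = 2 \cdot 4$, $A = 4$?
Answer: $-100$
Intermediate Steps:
$g = 8$
$z{\left(F \right)} = 4 + 2 F$ ($z{\left(F \right)} = 2 \left(F + 2\right) = 2 \left(2 + F\right) = 4 + 2 F$)
$g + z{\left(b{\left(-3,-4 \right)} \right)} 18 = 8 + \left(4 + 2 \left(-5\right)\right) 18 = 8 + \left(4 - 10\right) 18 = 8 - 108 = -100$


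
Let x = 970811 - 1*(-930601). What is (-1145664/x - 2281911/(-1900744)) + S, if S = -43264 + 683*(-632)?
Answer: -47677916665715929/100391595848 ≈ -4.7492e+5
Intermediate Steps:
x = 1901412 (x = 970811 + 930601 = 1901412)
S = -474920 (S = -43264 - 431656 = -474920)
(-1145664/x - 2281911/(-1900744)) + S = (-1145664/1901412 - 2281911/(-1900744)) - 474920 = (-1145664*1/1901412 - 2281911*(-1/1900744)) - 474920 = (-31824/52817 + 2281911/1900744) - 474920 = 60034416231/100391595848 - 474920 = -47677916665715929/100391595848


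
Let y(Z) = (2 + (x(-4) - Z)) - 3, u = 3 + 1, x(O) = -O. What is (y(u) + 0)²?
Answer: 1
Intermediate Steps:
u = 4
y(Z) = 3 - Z (y(Z) = (2 + (-1*(-4) - Z)) - 3 = (2 + (4 - Z)) - 3 = (6 - Z) - 3 = 3 - Z)
(y(u) + 0)² = ((3 - 1*4) + 0)² = ((3 - 4) + 0)² = (-1 + 0)² = (-1)² = 1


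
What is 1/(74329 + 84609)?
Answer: 1/158938 ≈ 6.2918e-6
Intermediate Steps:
1/(74329 + 84609) = 1/158938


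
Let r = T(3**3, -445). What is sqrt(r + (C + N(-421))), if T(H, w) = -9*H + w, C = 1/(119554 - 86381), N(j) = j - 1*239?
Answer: I*sqrt(30273546431)/4739 ≈ 36.715*I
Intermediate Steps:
N(j) = -239 + j (N(j) = j - 239 = -239 + j)
C = 1/33173 ≈ 3.0145e-5
T(H, w) = w - 9*H
r = -688 (r = -445 - 9*3**3 = -445 - 9*27 = -445 - 243 = -688)
sqrt(r + (C + N(-421))) = sqrt(-688 + (1/33173 + (-239 - 421))) = sqrt(-688 + (1/33173 - 660)) = sqrt(-688 - 21894179/33173) = sqrt(-44717203/33173) = I*sqrt(30273546431)/4739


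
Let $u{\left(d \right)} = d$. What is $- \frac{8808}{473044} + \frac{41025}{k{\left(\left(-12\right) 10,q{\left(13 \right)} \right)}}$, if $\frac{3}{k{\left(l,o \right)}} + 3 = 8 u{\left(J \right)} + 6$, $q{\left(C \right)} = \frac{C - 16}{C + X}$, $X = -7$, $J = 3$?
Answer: $\frac{43664915523}{118261} \approx 3.6923 \cdot 10^{5}$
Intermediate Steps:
$q{\left(C \right)} = \frac{-16 + C}{-7 + C}$ ($q{\left(C \right)} = \frac{C - 16}{C - 7} = \frac{-16 + C}{-7 + C}$)
$k{\left(l,o \right)} = \frac{1}{9}$ ($k{\left(l,o \right)} = \frac{3}{-3 + \left(8 \cdot 3 + 6\right)} = \frac{3}{-3 + \left(24 + 6\right)} = \frac{3}{-3 + 30} = \frac{3}{27} = 3 \cdot \frac{1}{27} = \frac{1}{9}$)
$- \frac{8808}{473044} + \frac{41025}{k{\left(\left(-12\right) 10,q{\left(13 \right)} \right)}} = - \frac{8808}{473044} + 41025 \frac{1}{\frac{1}{9}} = \left(-8808\right) \frac{1}{473044} + 41025 \cdot 9 = - \frac{2202}{118261} + 369225 = \frac{43664915523}{118261}$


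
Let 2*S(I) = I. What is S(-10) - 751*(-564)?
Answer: 423559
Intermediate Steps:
S(I) = I/2
S(-10) - 751*(-564) = (½)*(-10) - 751*(-564) = -5 + 423564 = 423559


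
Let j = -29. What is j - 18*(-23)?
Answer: 385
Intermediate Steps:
j - 18*(-23) = -29 - 18*(-23) = -29 + 414 = 385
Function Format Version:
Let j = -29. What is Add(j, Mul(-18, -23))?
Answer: 385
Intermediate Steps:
Add(j, Mul(-18, -23)) = Add(-29, Mul(-18, -23)) = Add(-29, 414) = 385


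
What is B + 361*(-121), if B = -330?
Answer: -44011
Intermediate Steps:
B + 361*(-121) = -330 + 361*(-121) = -330 - 43681 = -44011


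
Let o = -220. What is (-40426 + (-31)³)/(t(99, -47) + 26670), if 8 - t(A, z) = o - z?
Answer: -70217/26851 ≈ -2.6151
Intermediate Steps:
t(A, z) = 228 + z (t(A, z) = 8 - (-220 - z) = 8 + (220 + z) = 228 + z)
(-40426 + (-31)³)/(t(99, -47) + 26670) = (-40426 + (-31)³)/((228 - 47) + 26670) = (-40426 - 29791)/(181 + 26670) = -70217/26851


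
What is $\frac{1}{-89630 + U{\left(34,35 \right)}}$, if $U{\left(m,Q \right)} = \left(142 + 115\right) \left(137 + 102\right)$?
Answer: $- \frac{1}{28207} \approx -3.5452 \cdot 10^{-5}$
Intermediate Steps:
$U{\left(m,Q \right)} = 61423$ ($U{\left(m,Q \right)} = 257 \cdot 239 = 61423$)
$\frac{1}{-89630 + U{\left(34,35 \right)}} = \frac{1}{-89630 + 61423} = \frac{1}{-28207} = - \frac{1}{28207}$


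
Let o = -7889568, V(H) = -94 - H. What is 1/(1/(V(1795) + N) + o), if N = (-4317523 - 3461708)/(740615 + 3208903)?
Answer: -2489472911/19640865816808954 ≈ -1.2675e-7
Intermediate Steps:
N = -2593077/1316506 (N = -7779231/3949518 = -7779231*1/3949518 = -2593077/1316506 ≈ -1.9697)
1/(1/(V(1795) + N) + o) = 1/(1/((-94 - 1*1795) - 2593077/1316506) - 7889568) = 1/(1/((-94 - 1795) - 2593077/1316506) - 7889568) = 1/(1/(-1889 - 2593077/1316506) - 7889568) = 1/(1/(-2489472911/1316506) - 7889568) = 1/(-1316506/2489472911 - 7889568) = 1/(-19640865816808954/2489472911) = -2489472911/19640865816808954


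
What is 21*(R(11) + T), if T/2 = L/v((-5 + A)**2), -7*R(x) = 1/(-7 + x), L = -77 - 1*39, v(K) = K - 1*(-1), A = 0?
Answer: -9783/52 ≈ -188.13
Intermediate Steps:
v(K) = 1 + K (v(K) = K + 1 = 1 + K)
L = -116 (L = -77 - 39 = -116)
R(x) = -1/(7*(-7 + x))
T = -116/13 (T = 2*(-116/(1 + (-5 + 0)**2)) = 2*(-116/(1 + (-5)**2)) = 2*(-116/(1 + 25)) = 2*(-116/26) = 2*(-116*1/26) = 2*(-58/13) = -116/13 ≈ -8.9231)
21*(R(11) + T) = 21*(-1/(-49 + 7*11) - 116/13) = 21*(-1/(-49 + 77) - 116/13) = 21*(-1/28 - 116/13) = 21*(-3261/364) = -9783/52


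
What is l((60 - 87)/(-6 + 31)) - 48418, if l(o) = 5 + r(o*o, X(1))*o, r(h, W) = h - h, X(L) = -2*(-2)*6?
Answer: -48413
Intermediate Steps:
X(L) = 24 (X(L) = 4*6 = 24)
r(h, W) = 0
l(o) = 5 (l(o) = 5 + 0*o = 5 + 0 = 5)
l((60 - 87)/(-6 + 31)) - 48418 = 5 - 48418 = -48413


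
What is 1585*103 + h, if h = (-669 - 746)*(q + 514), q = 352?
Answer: -1062135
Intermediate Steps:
h = -1225390 (h = (-669 - 746)*(352 + 514) = -1415*866 = -1225390)
1585*103 + h = 1585*103 - 1225390 = 163255 - 1225390 = -1062135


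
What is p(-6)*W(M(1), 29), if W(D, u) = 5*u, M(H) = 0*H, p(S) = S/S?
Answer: 145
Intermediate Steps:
p(S) = 1
M(H) = 0
p(-6)*W(M(1), 29) = 1*(5*29) = 1*145 = 145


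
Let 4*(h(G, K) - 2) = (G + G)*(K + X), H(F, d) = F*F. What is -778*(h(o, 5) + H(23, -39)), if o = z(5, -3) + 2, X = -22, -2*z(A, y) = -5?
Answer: -766719/2 ≈ -3.8336e+5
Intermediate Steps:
z(A, y) = 5/2 (z(A, y) = -½*(-5) = 5/2)
o = 9/2 (o = 5/2 + 2 = 9/2 ≈ 4.5000)
H(F, d) = F²
h(G, K) = 2 + G*(-22 + K)/2 (h(G, K) = 2 + ((G + G)*(K - 22))/4 = 2 + ((2*G)*(-22 + K))/4 = 2 + (2*G*(-22 + K))/4 = 2 + G*(-22 + K)/2)
-778*(h(o, 5) + H(23, -39)) = -778*((2 - 11*9/2 + (½)*(9/2)*5) + 23²) = -778*((2 - 99/2 + 45/4) + 529) = -778*(-145/4 + 529) = -778*1971/4 = -766719/2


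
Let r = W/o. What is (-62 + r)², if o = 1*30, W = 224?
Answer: 669124/225 ≈ 2973.9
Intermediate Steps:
o = 30
r = 112/15 (r = 224/30 = 224*(1/30) = 112/15 ≈ 7.4667)
(-62 + r)² = (-62 + 112/15)² = (-818/15)² = 669124/225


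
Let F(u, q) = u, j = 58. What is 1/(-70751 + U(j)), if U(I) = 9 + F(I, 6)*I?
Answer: -1/67378 ≈ -1.4842e-5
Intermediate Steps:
U(I) = 9 + I² (U(I) = 9 + I*I = 9 + I²)
1/(-70751 + U(j)) = 1/(-70751 + (9 + 58²)) = 1/(-70751 + (9 + 3364)) = 1/(-70751 + 3373) = 1/(-67378) = -1/67378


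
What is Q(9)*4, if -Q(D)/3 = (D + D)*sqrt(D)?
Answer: -648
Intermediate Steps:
Q(D) = -6*D**(3/2) (Q(D) = -3*(D + D)*sqrt(D) = -3*2*D*sqrt(D) = -6*D**(3/2))
Q(9)*4 = -6*9**(3/2)*4 = -6*27*4 = -162*4 = -648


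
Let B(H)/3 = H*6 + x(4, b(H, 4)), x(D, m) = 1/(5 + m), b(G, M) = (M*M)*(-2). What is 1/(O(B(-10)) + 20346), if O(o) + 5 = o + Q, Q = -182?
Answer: 9/179810 ≈ 5.0053e-5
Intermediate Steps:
b(G, M) = -2*M**2 (b(G, M) = M**2*(-2) = -2*M**2)
B(H) = -1/9 + 18*H (B(H) = 3*(H*6 + 1/(5 - 2*4**2)) = 3*(6*H + 1/(5 - 2*16)) = 3*(6*H + 1/(5 - 32)) = 3*(6*H + 1/(-27)) = 3*(6*H - 1/27) = 3*(-1/27 + 6*H) = -1/9 + 18*H)
O(o) = -187 + o (O(o) = -5 + (o - 182) = -5 + (-182 + o) = -187 + o)
1/(O(B(-10)) + 20346) = 1/((-187 + (-1/9 + 18*(-10))) + 20346) = 1/((-187 + (-1/9 - 180)) + 20346) = 1/((-187 - 1621/9) + 20346) = 1/(-3304/9 + 20346) = 1/(179810/9) = 9/179810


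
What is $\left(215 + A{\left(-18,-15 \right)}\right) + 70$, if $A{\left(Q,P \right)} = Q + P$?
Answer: $252$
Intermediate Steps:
$A{\left(Q,P \right)} = P + Q$
$\left(215 + A{\left(-18,-15 \right)}\right) + 70 = \left(215 - 33\right) + 70 = 182 + 70 = 252$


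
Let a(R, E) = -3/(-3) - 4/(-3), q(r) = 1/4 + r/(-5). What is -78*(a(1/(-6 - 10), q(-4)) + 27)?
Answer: -2288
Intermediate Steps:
q(r) = ¼ - r/5 (q(r) = 1*(¼) + r*(-⅕) = ¼ - r/5)
a(R, E) = 7/3 (a(R, E) = -3*(-⅓) - 4*(-⅓) = 1 + 4/3 = 7/3)
-78*(a(1/(-6 - 10), q(-4)) + 27) = -78*(7/3 + 27) = -78*88/3 = -2288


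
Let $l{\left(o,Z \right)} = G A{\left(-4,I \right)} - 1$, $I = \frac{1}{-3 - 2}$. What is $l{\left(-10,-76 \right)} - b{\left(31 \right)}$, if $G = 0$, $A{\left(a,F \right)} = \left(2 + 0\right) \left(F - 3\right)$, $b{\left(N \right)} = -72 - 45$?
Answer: $116$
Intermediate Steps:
$b{\left(N \right)} = -117$ ($b{\left(N \right)} = -72 - 45 = -117$)
$I = - \frac{1}{5}$ ($I = \frac{1}{-5} = - \frac{1}{5} \approx -0.2$)
$A{\left(a,F \right)} = -6 + 2 F$ ($A{\left(a,F \right)} = 2 \left(-3 + F\right) = -6 + 2 F$)
$l{\left(o,Z \right)} = -1$ ($l{\left(o,Z \right)} = 0 \left(-6 + 2 \left(- \frac{1}{5}\right)\right) - 1 = 0 \left(-6 - \frac{2}{5}\right) - 1 = 0 \left(- \frac{32}{5}\right) - 1 = 0 - 1 = -1$)
$l{\left(-10,-76 \right)} - b{\left(31 \right)} = -1 - -117 = -1 + 117 = 116$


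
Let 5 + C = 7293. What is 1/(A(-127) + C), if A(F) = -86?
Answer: 1/7202 ≈ 0.00013885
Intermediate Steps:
C = 7288 (C = -5 + 7293 = 7288)
1/(A(-127) + C) = 1/(-86 + 7288) = 1/7202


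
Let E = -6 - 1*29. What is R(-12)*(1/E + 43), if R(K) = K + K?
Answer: -36096/35 ≈ -1031.3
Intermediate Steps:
R(K) = 2*K
E = -35 (E = -6 - 29 = -35)
R(-12)*(1/E + 43) = (2*(-12))*(1/(-35) + 43) = -24*(-1/35 + 43) = -24*1504/35 = -36096/35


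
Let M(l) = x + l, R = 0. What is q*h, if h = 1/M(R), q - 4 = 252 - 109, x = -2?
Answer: -147/2 ≈ -73.500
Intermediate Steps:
q = 147 (q = 4 + (252 - 109) = 4 + 143 = 147)
M(l) = -2 + l
h = -½ (h = 1/(-2 + 0) = 1/(-2) = -½ ≈ -0.50000)
q*h = 147*(-½) = -147/2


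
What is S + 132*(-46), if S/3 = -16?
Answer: -6120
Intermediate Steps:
S = -48 (S = 3*(-16) = -48)
S + 132*(-46) = -48 + 132*(-46) = -48 - 6072 = -6120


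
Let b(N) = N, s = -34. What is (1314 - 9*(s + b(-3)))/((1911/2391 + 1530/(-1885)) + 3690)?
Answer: 494872443/1108726877 ≈ 0.44634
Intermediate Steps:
(1314 - 9*(s + b(-3)))/((1911/2391 + 1530/(-1885)) + 3690) = (1314 - 9*(-34 - 3))/((1911/2391 + 1530/(-1885)) + 3690) = (1314 - 9*(-37))/((1911*(1/2391) + 1530*(-1/1885)) + 3690) = (1314 + 333)/((637/797 - 306/377) + 3690) = 1647/(-3733/300469 + 3690) = 1647/(1108726877/300469) = 1647*(300469/1108726877) = 494872443/1108726877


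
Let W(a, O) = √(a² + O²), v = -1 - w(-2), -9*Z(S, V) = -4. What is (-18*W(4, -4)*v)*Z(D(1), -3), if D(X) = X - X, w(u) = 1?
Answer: 64*√2 ≈ 90.510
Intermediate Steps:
D(X) = 0
Z(S, V) = 4/9 (Z(S, V) = -⅑*(-4) = 4/9)
v = -2 (v = -1 - 1*1 = -1 - 1 = -2)
W(a, O) = √(O² + a²)
(-18*W(4, -4)*v)*Z(D(1), -3) = -18*√((-4)² + 4²)*(-2)*(4/9) = -18*√(16 + 16)*(-2)*(4/9) = -18*√32*(-2)*(4/9) = -18*4*√2*(-2)*(4/9) = -(-144)*√2*(4/9) = (144*√2)*(4/9) = 64*√2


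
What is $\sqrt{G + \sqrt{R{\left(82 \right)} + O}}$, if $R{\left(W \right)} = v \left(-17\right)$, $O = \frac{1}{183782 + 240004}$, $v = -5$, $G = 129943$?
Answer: $\frac{\sqrt{23337057702773628 + 2966502 \sqrt{311541616254}}}{423786} \approx 360.49$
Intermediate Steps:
$O = \frac{1}{423786} \approx 2.3597 \cdot 10^{-6}$
$R{\left(W \right)} = 85$ ($R{\left(W \right)} = \left(-5\right) \left(-17\right) = 85$)
$\sqrt{G + \sqrt{R{\left(82 \right)} + O}} = \sqrt{129943 + \sqrt{85 + \frac{1}{423786}}} = \sqrt{129943 + \sqrt{\frac{36021811}{423786}}} = \sqrt{129943 + \frac{7 \sqrt{311541616254}}{423786}}$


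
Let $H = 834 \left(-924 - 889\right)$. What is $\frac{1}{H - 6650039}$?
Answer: $- \frac{1}{8162081} \approx -1.2252 \cdot 10^{-7}$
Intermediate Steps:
$H = -1512042$ ($H = 834 \left(-1813\right) = -1512042$)
$\frac{1}{H - 6650039} = \frac{1}{-1512042 - 6650039} = \frac{1}{-8162081} = - \frac{1}{8162081}$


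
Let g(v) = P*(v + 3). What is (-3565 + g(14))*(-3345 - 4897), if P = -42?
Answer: 35267518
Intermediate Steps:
g(v) = -126 - 42*v (g(v) = -42*(v + 3) = -42*(3 + v) = -126 - 42*v)
(-3565 + g(14))*(-3345 - 4897) = (-3565 + (-126 - 42*14))*(-3345 - 4897) = (-3565 + (-126 - 588))*(-8242) = (-3565 - 714)*(-8242) = -4279*(-8242) = 35267518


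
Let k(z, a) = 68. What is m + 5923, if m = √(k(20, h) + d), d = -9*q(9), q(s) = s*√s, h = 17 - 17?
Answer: 5923 + 5*I*√7 ≈ 5923.0 + 13.229*I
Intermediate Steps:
h = 0
q(s) = s^(3/2)
d = -243 (d = -9*9^(3/2) = -9*27 = -243)
m = 5*I*√7 (m = √(68 - 243) = √(-175) = 5*I*√7 ≈ 13.229*I)
m + 5923 = 5*I*√7 + 5923 = 5923 + 5*I*√7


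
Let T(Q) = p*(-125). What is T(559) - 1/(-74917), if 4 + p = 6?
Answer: -18729249/74917 ≈ -250.00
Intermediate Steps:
p = 2 (p = -4 + 6 = 2)
T(Q) = -250 (T(Q) = 2*(-125) = -250)
T(559) - 1/(-74917) = -250 - 1/(-74917) = -250 - 1*(-1/74917) = -250 + 1/74917 = -18729249/74917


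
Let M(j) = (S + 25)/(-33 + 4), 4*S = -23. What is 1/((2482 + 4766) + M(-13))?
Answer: 116/840691 ≈ 0.00013798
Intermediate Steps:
S = -23/4 (S = (¼)*(-23) = -23/4 ≈ -5.7500)
M(j) = -77/116 (M(j) = (-23/4 + 25)/(-33 + 4) = (77/4)/(-29) = (77/4)*(-1/29) = -77/116)
1/((2482 + 4766) + M(-13)) = 1/((2482 + 4766) - 77/116) = 1/(7248 - 77/116) = 1/(840691/116) = 116/840691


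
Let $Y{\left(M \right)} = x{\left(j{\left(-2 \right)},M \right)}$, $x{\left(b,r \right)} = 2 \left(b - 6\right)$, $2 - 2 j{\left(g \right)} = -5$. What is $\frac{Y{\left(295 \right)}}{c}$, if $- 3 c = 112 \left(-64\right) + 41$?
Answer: $- \frac{15}{7127} \approx -0.0021047$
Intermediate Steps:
$j{\left(g \right)} = \frac{7}{2}$ ($j{\left(g \right)} = 1 - - \frac{5}{2} = 1 + \frac{5}{2} = \frac{7}{2}$)
$x{\left(b,r \right)} = -12 + 2 b$ ($x{\left(b,r \right)} = 2 \left(b - 6\right) = 2 \left(-6 + b\right) = -12 + 2 b$)
$Y{\left(M \right)} = -5$ ($Y{\left(M \right)} = -12 + 2 \cdot \frac{7}{2} = -12 + 7 = -5$)
$c = \frac{7127}{3}$ ($c = - \frac{112 \left(-64\right) + 41}{3} = - \frac{-7168 + 41}{3} = \left(- \frac{1}{3}\right) \left(-7127\right) = \frac{7127}{3} \approx 2375.7$)
$\frac{Y{\left(295 \right)}}{c} = - \frac{5}{\frac{7127}{3}} = \left(-5\right) \frac{3}{7127} = - \frac{15}{7127}$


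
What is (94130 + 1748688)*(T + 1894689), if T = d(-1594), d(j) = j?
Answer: 3488629541710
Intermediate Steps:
T = -1594
(94130 + 1748688)*(T + 1894689) = (94130 + 1748688)*(-1594 + 1894689) = 1842818*1893095 = 3488629541710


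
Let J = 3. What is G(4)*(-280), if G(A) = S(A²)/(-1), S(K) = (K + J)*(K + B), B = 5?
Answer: 111720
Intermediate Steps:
S(K) = (3 + K)*(5 + K) (S(K) = (K + 3)*(K + 5) = (3 + K)*(5 + K))
G(A) = -15 - A⁴ - 8*A² (G(A) = (15 + (A²)² + 8*A²)/(-1) = (15 + A⁴ + 8*A²)*(-1) = -15 - A⁴ - 8*A²)
G(4)*(-280) = (-15 - 1*4⁴ - 8*4²)*(-280) = (-15 - 1*256 - 8*16)*(-280) = (-15 - 256 - 128)*(-280) = -399*(-280) = 111720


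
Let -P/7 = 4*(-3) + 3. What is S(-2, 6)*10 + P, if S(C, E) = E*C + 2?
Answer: -37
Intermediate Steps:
S(C, E) = 2 + C*E (S(C, E) = C*E + 2 = 2 + C*E)
P = 63 (P = -7*(4*(-3) + 3) = -7*(-12 + 3) = -7*(-9) = 63)
S(-2, 6)*10 + P = (2 - 2*6)*10 + 63 = (2 - 12)*10 + 63 = -10*10 + 63 = -100 + 63 = -37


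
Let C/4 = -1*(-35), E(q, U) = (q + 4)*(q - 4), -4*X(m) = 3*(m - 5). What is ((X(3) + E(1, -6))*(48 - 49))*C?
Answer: 1890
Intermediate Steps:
X(m) = 15/4 - 3*m/4 (X(m) = -3*(m - 5)/4 = -3*(-5 + m)/4 = -(-15 + 3*m)/4 = 15/4 - 3*m/4)
E(q, U) = (-4 + q)*(4 + q) (E(q, U) = (4 + q)*(-4 + q) = (-4 + q)*(4 + q))
C = 140 (C = 4*(-1*(-35)) = 4*35 = 140)
((X(3) + E(1, -6))*(48 - 49))*C = (((15/4 - ¾*3) + (-16 + 1²))*(48 - 49))*140 = (((15/4 - 9/4) + (-16 + 1))*(-1))*140 = ((3/2 - 15)*(-1))*140 = -27/2*(-1)*140 = (27/2)*140 = 1890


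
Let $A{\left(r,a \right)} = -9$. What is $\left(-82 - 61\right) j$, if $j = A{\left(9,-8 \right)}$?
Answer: $1287$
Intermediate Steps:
$j = -9$
$\left(-82 - 61\right) j = \left(-82 - 61\right) \left(-9\right) = \left(-143\right) \left(-9\right) = 1287$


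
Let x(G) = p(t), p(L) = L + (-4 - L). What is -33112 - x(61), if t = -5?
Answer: -33108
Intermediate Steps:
p(L) = -4
x(G) = -4
-33112 - x(61) = -33112 - 1*(-4) = -33112 + 4 = -33108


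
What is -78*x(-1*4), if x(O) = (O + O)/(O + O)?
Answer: -78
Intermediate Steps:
x(O) = 1 (x(O) = (2*O)/((2*O)) = (2*O)*(1/(2*O)) = 1)
-78*x(-1*4) = -78*1 = -78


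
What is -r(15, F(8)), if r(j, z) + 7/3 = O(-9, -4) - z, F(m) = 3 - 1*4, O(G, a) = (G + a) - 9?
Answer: 70/3 ≈ 23.333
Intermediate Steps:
O(G, a) = -9 + G + a
F(m) = -1 (F(m) = 3 - 4 = -1)
r(j, z) = -73/3 - z (r(j, z) = -7/3 + ((-9 - 9 - 4) - z) = -7/3 + (-22 - z) = -73/3 - z)
-r(15, F(8)) = -(-73/3 - 1*(-1)) = -(-73/3 + 1) = -1*(-70/3) = 70/3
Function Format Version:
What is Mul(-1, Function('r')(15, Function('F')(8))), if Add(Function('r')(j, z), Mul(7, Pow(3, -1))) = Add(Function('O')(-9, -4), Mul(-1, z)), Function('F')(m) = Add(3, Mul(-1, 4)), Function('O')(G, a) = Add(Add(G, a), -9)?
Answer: Rational(70, 3) ≈ 23.333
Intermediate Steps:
Function('O')(G, a) = Add(-9, G, a)
Function('F')(m) = -1 (Function('F')(m) = Add(3, -4) = -1)
Function('r')(j, z) = Add(Rational(-73, 3), Mul(-1, z)) (Function('r')(j, z) = Add(Rational(-7, 3), Add(Add(-9, -9, -4), Mul(-1, z))) = Add(Rational(-7, 3), Add(-22, Mul(-1, z))) = Add(Rational(-73, 3), Mul(-1, z)))
Mul(-1, Function('r')(15, Function('F')(8))) = Mul(-1, Add(Rational(-73, 3), Mul(-1, -1))) = Mul(-1, Add(Rational(-73, 3), 1)) = Mul(-1, Rational(-70, 3)) = Rational(70, 3)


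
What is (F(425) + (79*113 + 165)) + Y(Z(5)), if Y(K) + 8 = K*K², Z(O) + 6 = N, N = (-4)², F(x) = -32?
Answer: 10052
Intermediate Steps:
N = 16
Z(O) = 10 (Z(O) = -6 + 16 = 10)
Y(K) = -8 + K³ (Y(K) = -8 + K*K² = -8 + K³)
(F(425) + (79*113 + 165)) + Y(Z(5)) = (-32 + (79*113 + 165)) + (-8 + 10³) = (-32 + (8927 + 165)) + (-8 + 1000) = (-32 + 9092) + 992 = 9060 + 992 = 10052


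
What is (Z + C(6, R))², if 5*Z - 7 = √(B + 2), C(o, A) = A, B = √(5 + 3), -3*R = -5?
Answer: (46 + 3*√2*√(1 + √2))²/225 ≈ 12.293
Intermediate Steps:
R = 5/3 (R = -⅓*(-5) = 5/3 ≈ 1.6667)
B = 2*√2 (B = √8 = 2*√2 ≈ 2.8284)
Z = 7/5 + √(2 + 2*√2)/5 (Z = 7/5 + √(2*√2 + 2)/5 = 7/5 + √(2 + 2*√2)/5 ≈ 1.8395)
(Z + C(6, R))² = ((7/5 + √(2 + 2*√2)/5) + 5/3)² = (46/15 + √(2 + 2*√2)/5)²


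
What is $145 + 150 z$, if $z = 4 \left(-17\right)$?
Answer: $-10055$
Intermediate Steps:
$z = -68$
$145 + 150 z = 145 + 150 \left(-68\right) = 145 - 10200 = -10055$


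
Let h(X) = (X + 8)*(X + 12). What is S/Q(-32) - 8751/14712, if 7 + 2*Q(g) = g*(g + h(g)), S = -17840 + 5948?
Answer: 24932735/23446024 ≈ 1.0634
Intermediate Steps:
S = -11892
h(X) = (8 + X)*(12 + X)
Q(g) = -7/2 + g*(96 + g**2 + 21*g)/2 (Q(g) = -7/2 + (g*(g + (96 + g**2 + 20*g)))/2 = -7/2 + (g*(96 + g**2 + 21*g))/2 = -7/2 + g*(96 + g**2 + 21*g)/2)
S/Q(-32) - 8751/14712 = -11892/(-7/2 + (1/2)*(-32)**3 + 48*(-32) + (21/2)*(-32)**2) - 8751/14712 = -11892/(-7/2 + (1/2)*(-32768) - 1536 + (21/2)*1024) - 8751*1/14712 = -11892/(-7/2 - 16384 - 1536 + 10752) - 2917/4904 = -11892/(-14343/2) - 2917/4904 = -11892*(-2/14343) - 2917/4904 = 7928/4781 - 2917/4904 = 24932735/23446024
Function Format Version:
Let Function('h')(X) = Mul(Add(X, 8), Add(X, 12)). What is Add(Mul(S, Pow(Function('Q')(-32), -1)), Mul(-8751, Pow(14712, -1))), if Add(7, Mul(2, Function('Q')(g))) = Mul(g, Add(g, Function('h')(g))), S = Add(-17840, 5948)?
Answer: Rational(24932735, 23446024) ≈ 1.0634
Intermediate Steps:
S = -11892
Function('h')(X) = Mul(Add(8, X), Add(12, X))
Function('Q')(g) = Add(Rational(-7, 2), Mul(Rational(1, 2), g, Add(96, Pow(g, 2), Mul(21, g)))) (Function('Q')(g) = Add(Rational(-7, 2), Mul(Rational(1, 2), Mul(g, Add(g, Add(96, Pow(g, 2), Mul(20, g)))))) = Add(Rational(-7, 2), Mul(Rational(1, 2), Mul(g, Add(96, Pow(g, 2), Mul(21, g))))) = Add(Rational(-7, 2), Mul(Rational(1, 2), g, Add(96, Pow(g, 2), Mul(21, g)))))
Add(Mul(S, Pow(Function('Q')(-32), -1)), Mul(-8751, Pow(14712, -1))) = Add(Mul(-11892, Pow(Add(Rational(-7, 2), Mul(Rational(1, 2), Pow(-32, 3)), Mul(48, -32), Mul(Rational(21, 2), Pow(-32, 2))), -1)), Mul(-8751, Pow(14712, -1))) = Add(Mul(-11892, Pow(Add(Rational(-7, 2), Mul(Rational(1, 2), -32768), -1536, Mul(Rational(21, 2), 1024)), -1)), Mul(-8751, Rational(1, 14712))) = Add(Mul(-11892, Pow(Add(Rational(-7, 2), -16384, -1536, 10752), -1)), Rational(-2917, 4904)) = Add(Mul(-11892, Pow(Rational(-14343, 2), -1)), Rational(-2917, 4904)) = Add(Mul(-11892, Rational(-2, 14343)), Rational(-2917, 4904)) = Add(Rational(7928, 4781), Rational(-2917, 4904)) = Rational(24932735, 23446024)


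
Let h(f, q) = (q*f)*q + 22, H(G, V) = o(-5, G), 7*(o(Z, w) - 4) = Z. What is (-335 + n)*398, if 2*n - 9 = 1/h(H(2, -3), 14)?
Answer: -87604775/666 ≈ -1.3154e+5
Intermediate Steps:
o(Z, w) = 4 + Z/7
H(G, V) = 23/7 (H(G, V) = 4 + (1/7)*(-5) = 4 - 5/7 = 23/7)
h(f, q) = 22 + f*q**2 (h(f, q) = (f*q)*q + 22 = f*q**2 + 22 = 22 + f*q**2)
n = 5995/1332 (n = 9/2 + 1/(2*(22 + (23/7)*14**2)) = 9/2 + 1/(2*(22 + (23/7)*196)) = 9/2 + 1/(2*(22 + 644)) = 9/2 + (1/2)/666 = 9/2 + (1/2)*(1/666) = 9/2 + 1/1332 = 5995/1332 ≈ 4.5007)
(-335 + n)*398 = (-335 + 5995/1332)*398 = -440225/1332*398 = -87604775/666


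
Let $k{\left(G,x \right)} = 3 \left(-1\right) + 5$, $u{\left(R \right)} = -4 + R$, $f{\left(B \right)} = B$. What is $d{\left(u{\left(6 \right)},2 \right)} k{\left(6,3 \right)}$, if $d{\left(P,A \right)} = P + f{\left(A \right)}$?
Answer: $8$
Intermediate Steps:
$k{\left(G,x \right)} = 2$ ($k{\left(G,x \right)} = -3 + 5 = 2$)
$d{\left(P,A \right)} = A + P$ ($d{\left(P,A \right)} = P + A = A + P$)
$d{\left(u{\left(6 \right)},2 \right)} k{\left(6,3 \right)} = \left(2 + \left(-4 + 6\right)\right) 2 = \left(2 + 2\right) 2 = 4 \cdot 2 = 8$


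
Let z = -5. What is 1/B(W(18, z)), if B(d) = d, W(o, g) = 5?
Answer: 1/5 ≈ 0.20000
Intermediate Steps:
1/B(W(18, z)) = 1/5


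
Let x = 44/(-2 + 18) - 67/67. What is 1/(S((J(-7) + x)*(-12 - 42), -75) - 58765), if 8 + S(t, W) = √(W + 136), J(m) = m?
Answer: -58773/3454265468 - √61/3454265468 ≈ -1.7017e-5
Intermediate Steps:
x = 7/4 (x = 44/16 - 67*1/67 = 44*(1/16) - 1 = 11/4 - 1 = 7/4 ≈ 1.7500)
S(t, W) = -8 + √(136 + W) (S(t, W) = -8 + √(W + 136) = -8 + √(136 + W))
1/(S((J(-7) + x)*(-12 - 42), -75) - 58765) = 1/((-8 + √(136 - 75)) - 58765) = 1/((-8 + √61) - 58765) = 1/(-58773 + √61)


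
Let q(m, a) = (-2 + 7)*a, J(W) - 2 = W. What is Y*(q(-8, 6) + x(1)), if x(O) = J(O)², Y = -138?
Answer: -5382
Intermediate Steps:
J(W) = 2 + W
q(m, a) = 5*a
x(O) = (2 + O)²
Y*(q(-8, 6) + x(1)) = -138*(5*6 + (2 + 1)²) = -138*(30 + 3²) = -138*(30 + 9) = -138*39 = -5382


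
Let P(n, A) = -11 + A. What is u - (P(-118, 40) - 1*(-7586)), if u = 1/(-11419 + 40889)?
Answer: -224414049/29470 ≈ -7615.0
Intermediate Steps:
u = 1/29470 ≈ 3.3933e-5
u - (P(-118, 40) - 1*(-7586)) = 1/29470 - ((-11 + 40) - 1*(-7586)) = 1/29470 - (29 + 7586) = 1/29470 - 1*7615 = 1/29470 - 7615 = -224414049/29470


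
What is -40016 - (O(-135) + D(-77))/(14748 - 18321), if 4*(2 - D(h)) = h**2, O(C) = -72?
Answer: -571914881/14292 ≈ -40016.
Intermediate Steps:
D(h) = 2 - h**2/4
-40016 - (O(-135) + D(-77))/(14748 - 18321) = -40016 - (-72 + (2 - 1/4*(-77)**2))/(14748 - 18321) = -40016 - (-72 + (2 - 1/4*5929))/(-3573) = -40016 - (-72 + (2 - 5929/4))*(-1)/3573 = -40016 - (-72 - 5921/4)*(-1)/3573 = -40016 - (-6209)*(-1)/(4*3573) = -40016 - 1*6209/14292 = -40016 - 6209/14292 = -571914881/14292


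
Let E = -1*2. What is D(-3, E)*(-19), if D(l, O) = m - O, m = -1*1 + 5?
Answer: -114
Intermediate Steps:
m = 4 (m = -1 + 5 = 4)
E = -2
D(l, O) = 4 - O
D(-3, E)*(-19) = (4 - 1*(-2))*(-19) = (4 + 2)*(-19) = 6*(-19) = -114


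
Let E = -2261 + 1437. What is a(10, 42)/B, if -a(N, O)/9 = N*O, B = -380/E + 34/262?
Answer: -102007080/15947 ≈ -6396.6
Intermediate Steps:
E = -824
B = 15947/26986 (B = -380/(-824) + 34/262 = -380*(-1/824) + 34*(1/262) = 95/206 + 17/131 = 15947/26986 ≈ 0.59094)
a(N, O) = -9*N*O
a(10, 42)/B = (-9*10*42)/(15947/26986) = -3780*26986/15947 = -102007080/15947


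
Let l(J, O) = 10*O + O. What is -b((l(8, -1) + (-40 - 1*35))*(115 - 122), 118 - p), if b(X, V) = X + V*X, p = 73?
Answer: -27692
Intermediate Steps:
l(J, O) = 11*O
-b((l(8, -1) + (-40 - 1*35))*(115 - 122), 118 - p) = -(11*(-1) + (-40 - 1*35))*(115 - 122)*(1 + (118 - 1*73)) = -(-11 + (-40 - 35))*(-7)*(1 + (118 - 73)) = -(-11 - 75)*(-7)*(1 + 45) = -(-86*(-7))*46 = -602*46 = -1*27692 = -27692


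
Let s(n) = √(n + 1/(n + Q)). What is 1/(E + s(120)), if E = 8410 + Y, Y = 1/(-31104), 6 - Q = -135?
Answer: 235953529732224/1984365810597874205 - 322486272*√908309/1984365810597874205 ≈ 0.00011875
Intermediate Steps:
Q = 141 (Q = 6 - 1*(-135) = 6 + 135 = 141)
Y = -1/31104 ≈ -3.2150e-5
E = 261584639/31104 (E = 8410 - 1/31104 = 261584639/31104 ≈ 8410.0)
s(n) = √(n + 1/(141 + n)) (s(n) = √(n + 1/(n + 141)) = √(n + 1/(141 + n)))
1/(E + s(120)) = 1/(261584639/31104 + √((1 + 120*(141 + 120))/(141 + 120))) = 1/(261584639/31104 + √((1 + 120*261)/261)) = 1/(261584639/31104 + √((1 + 31320)/261)) = 1/(261584639/31104 + √((1/261)*31321)) = 1/(261584639/31104 + √(31321/261)) = 1/(261584639/31104 + √908309/87)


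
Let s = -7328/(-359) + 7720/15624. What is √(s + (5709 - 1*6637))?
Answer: I*√49545360465811/233709 ≈ 30.118*I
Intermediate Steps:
s = 14658019/701127 (s = -7328*(-1/359) + 7720*(1/15624) = 7328/359 + 965/1953 = 14658019/701127 ≈ 20.906)
√(s + (5709 - 1*6637)) = √(14658019/701127 + (5709 - 1*6637)) = √(14658019/701127 + (5709 - 6637)) = √(14658019/701127 - 928) = √(-635987837/701127) = I*√49545360465811/233709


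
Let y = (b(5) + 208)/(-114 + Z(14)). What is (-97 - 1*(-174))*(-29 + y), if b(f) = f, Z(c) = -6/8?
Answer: -363517/153 ≈ -2375.9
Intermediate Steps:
Z(c) = -¾ (Z(c) = -6*⅛ = -¾)
y = -284/153 (y = (5 + 208)/(-114 - ¾) = 213/(-459/4) = 213*(-4/459) = -284/153 ≈ -1.8562)
(-97 - 1*(-174))*(-29 + y) = (-97 - 1*(-174))*(-29 - 284/153) = (-97 + 174)*(-4721/153) = 77*(-4721/153) = -363517/153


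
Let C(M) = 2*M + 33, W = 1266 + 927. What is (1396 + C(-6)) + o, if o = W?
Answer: 3610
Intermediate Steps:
W = 2193
o = 2193
C(M) = 33 + 2*M
(1396 + C(-6)) + o = (1396 + (33 + 2*(-6))) + 2193 = (1396 + (33 - 12)) + 2193 = (1396 + 21) + 2193 = 1417 + 2193 = 3610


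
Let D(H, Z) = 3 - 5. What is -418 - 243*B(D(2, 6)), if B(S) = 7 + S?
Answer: -1633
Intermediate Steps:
D(H, Z) = -2
-418 - 243*B(D(2, 6)) = -418 - 243*(7 - 2) = -418 - 243*5 = -418 - 1215 = -1633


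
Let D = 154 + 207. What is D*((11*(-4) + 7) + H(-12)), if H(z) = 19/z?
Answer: -167143/12 ≈ -13929.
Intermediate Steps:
D = 361
D*((11*(-4) + 7) + H(-12)) = 361*((11*(-4) + 7) + 19/(-12)) = 361*((-44 + 7) + 19*(-1/12)) = 361*(-37 - 19/12) = 361*(-463/12) = -167143/12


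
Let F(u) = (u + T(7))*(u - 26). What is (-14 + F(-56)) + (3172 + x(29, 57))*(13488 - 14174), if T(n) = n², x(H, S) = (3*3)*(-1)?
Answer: -2169258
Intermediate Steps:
x(H, S) = -9 (x(H, S) = 9*(-1) = -9)
F(u) = (-26 + u)*(49 + u) (F(u) = (u + 7²)*(u - 26) = (u + 49)*(-26 + u) = (49 + u)*(-26 + u) = (-26 + u)*(49 + u))
(-14 + F(-56)) + (3172 + x(29, 57))*(13488 - 14174) = (-14 + (-1274 + (-56)² + 23*(-56))) + (3172 - 9)*(13488 - 14174) = (-14 + (-1274 + 3136 - 1288)) + 3163*(-686) = (-14 + 574) - 2169818 = 560 - 2169818 = -2169258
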